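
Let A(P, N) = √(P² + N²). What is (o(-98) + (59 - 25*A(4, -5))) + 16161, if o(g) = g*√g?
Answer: 16220 - 25*√41 - 686*I*√2 ≈ 16060.0 - 970.15*I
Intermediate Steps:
A(P, N) = √(N² + P²)
o(g) = g^(3/2)
(o(-98) + (59 - 25*A(4, -5))) + 16161 = ((-98)^(3/2) + (59 - 25*√((-5)² + 4²))) + 16161 = (-686*I*√2 + (59 - 25*√(25 + 16))) + 16161 = (-686*I*√2 + (59 - 25*√41)) + 16161 = (59 - 25*√41 - 686*I*√2) + 16161 = 16220 - 25*√41 - 686*I*√2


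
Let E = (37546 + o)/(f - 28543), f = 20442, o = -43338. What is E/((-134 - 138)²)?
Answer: 181/18729512 ≈ 9.6639e-6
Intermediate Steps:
E = 5792/8101 (E = (37546 - 43338)/(20442 - 28543) = -5792/(-8101) = -5792*(-1/8101) = 5792/8101 ≈ 0.71497)
E/((-134 - 138)²) = 5792/(8101*((-134 - 138)²)) = 5792/(8101*((-272)²)) = (5792/8101)/73984 = (5792/8101)*(1/73984) = 181/18729512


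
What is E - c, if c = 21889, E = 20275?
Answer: -1614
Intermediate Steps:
E - c = 20275 - 1*21889 = 20275 - 21889 = -1614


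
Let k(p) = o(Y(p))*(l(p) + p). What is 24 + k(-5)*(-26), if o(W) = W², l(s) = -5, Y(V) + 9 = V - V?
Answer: 21084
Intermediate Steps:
Y(V) = -9 (Y(V) = -9 + (V - V) = -9 + 0 = -9)
k(p) = -405 + 81*p (k(p) = (-9)²*(-5 + p) = 81*(-5 + p) = -405 + 81*p)
24 + k(-5)*(-26) = 24 + (-405 + 81*(-5))*(-26) = 24 + (-405 - 405)*(-26) = 24 - 810*(-26) = 24 + 21060 = 21084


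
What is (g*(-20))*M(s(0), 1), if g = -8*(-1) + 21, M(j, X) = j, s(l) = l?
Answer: 0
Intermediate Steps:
g = 29 (g = 8 + 21 = 29)
(g*(-20))*M(s(0), 1) = (29*(-20))*0 = -580*0 = 0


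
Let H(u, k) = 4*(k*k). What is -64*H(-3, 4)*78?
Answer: -319488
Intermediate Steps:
H(u, k) = 4*k²
-64*H(-3, 4)*78 = -256*4²*78 = -256*16*78 = -64*64*78 = -4096*78 = -319488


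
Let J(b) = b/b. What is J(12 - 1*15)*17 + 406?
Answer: 423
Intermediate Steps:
J(b) = 1
J(12 - 1*15)*17 + 406 = 1*17 + 406 = 17 + 406 = 423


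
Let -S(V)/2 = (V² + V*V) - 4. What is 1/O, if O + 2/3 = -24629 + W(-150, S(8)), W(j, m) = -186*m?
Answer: 3/64495 ≈ 4.6515e-5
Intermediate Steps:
S(V) = 8 - 4*V² (S(V) = -2*((V² + V*V) - 4) = -2*((V² + V²) - 4) = -2*(2*V² - 4) = -2*(-4 + 2*V²) = 8 - 4*V²)
O = 64495/3 (O = -⅔ + (-24629 - 186*(8 - 4*8²)) = -⅔ + (-24629 - 186*(8 - 4*64)) = -⅔ + (-24629 - 186*(8 - 256)) = -⅔ + (-24629 - 186*(-248)) = -⅔ + (-24629 + 46128) = -⅔ + 21499 = 64495/3 ≈ 21498.)
1/O = 1/(64495/3) = 3/64495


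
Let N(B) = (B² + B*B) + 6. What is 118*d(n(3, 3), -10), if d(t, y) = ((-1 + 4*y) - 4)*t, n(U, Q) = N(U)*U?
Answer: -382320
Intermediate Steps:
N(B) = 6 + 2*B² (N(B) = (B² + B²) + 6 = 2*B² + 6 = 6 + 2*B²)
n(U, Q) = U*(6 + 2*U²) (n(U, Q) = (6 + 2*U²)*U = U*(6 + 2*U²))
d(t, y) = t*(-5 + 4*y) (d(t, y) = (-5 + 4*y)*t = t*(-5 + 4*y))
118*d(n(3, 3), -10) = 118*((2*3*(3 + 3²))*(-5 + 4*(-10))) = 118*((2*3*(3 + 9))*(-5 - 40)) = 118*((2*3*12)*(-45)) = 118*(72*(-45)) = 118*(-3240) = -382320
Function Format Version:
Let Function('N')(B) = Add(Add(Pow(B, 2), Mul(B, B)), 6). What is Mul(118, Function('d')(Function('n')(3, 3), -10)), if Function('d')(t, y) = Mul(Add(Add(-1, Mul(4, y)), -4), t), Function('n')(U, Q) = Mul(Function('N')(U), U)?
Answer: -382320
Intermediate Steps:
Function('N')(B) = Add(6, Mul(2, Pow(B, 2))) (Function('N')(B) = Add(Add(Pow(B, 2), Pow(B, 2)), 6) = Add(Mul(2, Pow(B, 2)), 6) = Add(6, Mul(2, Pow(B, 2))))
Function('n')(U, Q) = Mul(U, Add(6, Mul(2, Pow(U, 2)))) (Function('n')(U, Q) = Mul(Add(6, Mul(2, Pow(U, 2))), U) = Mul(U, Add(6, Mul(2, Pow(U, 2)))))
Function('d')(t, y) = Mul(t, Add(-5, Mul(4, y))) (Function('d')(t, y) = Mul(Add(-5, Mul(4, y)), t) = Mul(t, Add(-5, Mul(4, y))))
Mul(118, Function('d')(Function('n')(3, 3), -10)) = Mul(118, Mul(Mul(2, 3, Add(3, Pow(3, 2))), Add(-5, Mul(4, -10)))) = Mul(118, Mul(Mul(2, 3, Add(3, 9)), Add(-5, -40))) = Mul(118, Mul(Mul(2, 3, 12), -45)) = Mul(118, Mul(72, -45)) = Mul(118, -3240) = -382320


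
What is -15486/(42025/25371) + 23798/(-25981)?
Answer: -10208813056136/1091851525 ≈ -9350.0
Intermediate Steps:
-15486/(42025/25371) + 23798/(-25981) = -15486/(42025*(1/25371)) + 23798*(-1/25981) = -15486/42025/25371 - 23798/25981 = -15486*25371/42025 - 23798/25981 = -392895306/42025 - 23798/25981 = -10208813056136/1091851525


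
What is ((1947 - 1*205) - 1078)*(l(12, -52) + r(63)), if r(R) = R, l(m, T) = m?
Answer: 49800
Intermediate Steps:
((1947 - 1*205) - 1078)*(l(12, -52) + r(63)) = ((1947 - 1*205) - 1078)*(12 + 63) = ((1947 - 205) - 1078)*75 = (1742 - 1078)*75 = 664*75 = 49800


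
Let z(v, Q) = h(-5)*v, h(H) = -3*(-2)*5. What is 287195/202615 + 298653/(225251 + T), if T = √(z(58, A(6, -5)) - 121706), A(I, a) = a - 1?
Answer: 1880135430820594/685353787407247 - 99551*I*√119966/16912710989 ≈ 2.7433 - 0.0020387*I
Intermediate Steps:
h(H) = 30 (h(H) = 6*5 = 30)
A(I, a) = -1 + a
z(v, Q) = 30*v
T = I*√119966 (T = √(30*58 - 121706) = √(1740 - 121706) = √(-119966) = I*√119966 ≈ 346.36*I)
287195/202615 + 298653/(225251 + T) = 287195/202615 + 298653/(225251 + I*√119966) = 287195*(1/202615) + 298653/(225251 + I*√119966) = 57439/40523 + 298653/(225251 + I*√119966)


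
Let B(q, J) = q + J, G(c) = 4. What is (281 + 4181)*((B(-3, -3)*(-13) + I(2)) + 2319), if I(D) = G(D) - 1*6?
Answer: 10686490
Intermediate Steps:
B(q, J) = J + q
I(D) = -2 (I(D) = 4 - 1*6 = 4 - 6 = -2)
(281 + 4181)*((B(-3, -3)*(-13) + I(2)) + 2319) = (281 + 4181)*(((-3 - 3)*(-13) - 2) + 2319) = 4462*((-6*(-13) - 2) + 2319) = 4462*((78 - 2) + 2319) = 4462*(76 + 2319) = 4462*2395 = 10686490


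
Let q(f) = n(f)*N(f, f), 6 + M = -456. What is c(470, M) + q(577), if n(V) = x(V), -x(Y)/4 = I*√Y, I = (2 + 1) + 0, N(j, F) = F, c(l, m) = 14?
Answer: 14 - 6924*√577 ≈ -1.6631e+5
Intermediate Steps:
M = -462 (M = -6 - 456 = -462)
I = 3 (I = 3 + 0 = 3)
x(Y) = -12*√Y
n(V) = -12*√V
q(f) = -12*f^(3/2) (q(f) = (-12*√f)*f = -12*f^(3/2))
c(470, M) + q(577) = 14 - 6924*√577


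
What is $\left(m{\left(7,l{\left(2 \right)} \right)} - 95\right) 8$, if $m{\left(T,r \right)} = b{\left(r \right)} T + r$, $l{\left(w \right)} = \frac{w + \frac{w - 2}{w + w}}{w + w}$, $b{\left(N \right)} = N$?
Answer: $-728$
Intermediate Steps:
$l{\left(w \right)} = \frac{w + \frac{-2 + w}{2 w}}{2 w}$
$m{\left(T,r \right)} = r + T r$ ($m{\left(T,r \right)} = r T + r = T r + r = r + T r$)
$\left(m{\left(7,l{\left(2 \right)} \right)} - 95\right) 8 = \left(\frac{-2 + 2 + 2 \cdot 2^{2}}{4 \cdot 4} \left(1 + 7\right) - 95\right) 8 = \left(\frac{1}{4} \cdot \frac{1}{4} \left(-2 + 2 + 2 \cdot 4\right) 8 - 95\right) 8 = \left(\frac{1}{4} \cdot \frac{1}{4} \left(-2 + 2 + 8\right) 8 - 95\right) 8 = \left(\frac{1}{4} \cdot \frac{1}{4} \cdot 8 \cdot 8 - 95\right) 8 = \left(\frac{1}{2} \cdot 8 - 95\right) 8 = \left(4 - 95\right) 8 = \left(-91\right) 8 = -728$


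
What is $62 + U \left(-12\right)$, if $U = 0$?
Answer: $62$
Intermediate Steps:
$62 + U \left(-12\right) = 62 + 0 \left(-12\right) = 62 + 0 = 62$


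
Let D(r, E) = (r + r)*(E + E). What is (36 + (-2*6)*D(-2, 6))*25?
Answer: 15300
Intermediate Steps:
D(r, E) = 4*E*r (D(r, E) = (2*r)*(2*E) = 4*E*r)
(36 + (-2*6)*D(-2, 6))*25 = (36 + (-2*6)*(4*6*(-2)))*25 = (36 - 12*(-48))*25 = (36 + 576)*25 = 612*25 = 15300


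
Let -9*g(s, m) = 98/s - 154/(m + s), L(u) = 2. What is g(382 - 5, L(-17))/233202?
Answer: 1162/16660300683 ≈ 6.9747e-8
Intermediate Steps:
g(s, m) = -98/(9*s) + 154/(9*(m + s)) (g(s, m) = -(98/s - 154/(m + s))/9 = -(-154/(m + s) + 98/s)/9 = -98/(9*s) + 154/(9*(m + s)))
g(382 - 5, L(-17))/233202 = (14*(-7*2 + 4*(382 - 5))/(9*(382 - 5)*(2 + (382 - 5))))/233202 = ((14/9)*(-14 + 4*377)/(377*(2 + 377)))*(1/233202) = ((14/9)*(1/377)*(-14 + 1508)/379)*(1/233202) = ((14/9)*(1/377)*(1/379)*1494)*(1/233202) = (2324/142883)*(1/233202) = 1162/16660300683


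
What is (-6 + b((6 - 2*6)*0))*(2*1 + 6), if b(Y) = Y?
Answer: -48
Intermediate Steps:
(-6 + b((6 - 2*6)*0))*(2*1 + 6) = (-6 + (6 - 2*6)*0)*(2*1 + 6) = (-6 + (6 - 12)*0)*(2 + 6) = (-6 - 6*0)*8 = (-6 + 0)*8 = -6*8 = -48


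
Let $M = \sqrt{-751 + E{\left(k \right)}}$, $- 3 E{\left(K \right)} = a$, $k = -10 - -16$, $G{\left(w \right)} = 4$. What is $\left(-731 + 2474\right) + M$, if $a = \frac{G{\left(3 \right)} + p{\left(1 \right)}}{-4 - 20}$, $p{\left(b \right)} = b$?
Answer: $1743 + \frac{i \sqrt{108134}}{12} \approx 1743.0 + 27.403 i$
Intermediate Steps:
$k = 6$ ($k = -10 + 16 = 6$)
$a = - \frac{5}{24}$ ($a = \frac{4 + 1}{-4 - 20} = \frac{5}{-24} = 5 \left(- \frac{1}{24}\right) = - \frac{5}{24} \approx -0.20833$)
$E{\left(K \right)} = \frac{5}{72}$ ($E{\left(K \right)} = \left(- \frac{1}{3}\right) \left(- \frac{5}{24}\right) = \frac{5}{72}$)
$M = \frac{i \sqrt{108134}}{12}$ ($M = \sqrt{-751 + \frac{5}{72}} = \sqrt{- \frac{54067}{72}} = \frac{i \sqrt{108134}}{12} \approx 27.403 i$)
$\left(-731 + 2474\right) + M = \left(-731 + 2474\right) + \frac{i \sqrt{108134}}{12} = 1743 + \frac{i \sqrt{108134}}{12}$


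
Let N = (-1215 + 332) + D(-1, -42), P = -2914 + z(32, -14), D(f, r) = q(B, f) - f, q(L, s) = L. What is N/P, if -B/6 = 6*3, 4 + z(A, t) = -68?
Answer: 495/1493 ≈ 0.33155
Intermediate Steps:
z(A, t) = -72 (z(A, t) = -4 - 68 = -72)
B = -108 (B = -36*3 = -6*18 = -108)
D(f, r) = -108 - f
P = -2986 (P = -2914 - 72 = -2986)
N = -990 (N = (-1215 + 332) + (-108 - 1*(-1)) = -883 + (-108 + 1) = -883 - 107 = -990)
N/P = -990/(-2986) = -990*(-1/2986) = 495/1493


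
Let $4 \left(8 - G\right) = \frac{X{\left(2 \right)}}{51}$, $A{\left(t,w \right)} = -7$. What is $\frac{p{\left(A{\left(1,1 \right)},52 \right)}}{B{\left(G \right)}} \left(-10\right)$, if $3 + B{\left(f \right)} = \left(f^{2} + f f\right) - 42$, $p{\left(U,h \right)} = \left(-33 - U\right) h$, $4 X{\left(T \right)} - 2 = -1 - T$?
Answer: $\frac{4501186560}{27646081} \approx 162.81$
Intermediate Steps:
$X{\left(T \right)} = \frac{1}{4} - \frac{T}{4}$ ($X{\left(T \right)} = \frac{1}{2} + \frac{-1 - T}{4} = \frac{1}{2} - \left(\frac{1}{4} + \frac{T}{4}\right) = \frac{1}{4} - \frac{T}{4}$)
$G = \frac{6529}{816}$ ($G = 8 - \frac{\left(\frac{1}{4} - \frac{1}{2}\right) \frac{1}{51}}{4} = 8 - \frac{\left(- \frac{1}{4}\right) \frac{1}{51}}{4} = 8 - - \frac{1}{816} = 8 + \frac{1}{816} = \frac{6529}{816} \approx 8.0012$)
$p{\left(U,h \right)} = h \left(-33 - U\right)$
$B{\left(f \right)} = -45 + 2 f^{2}$ ($B{\left(f \right)} = -3 - \left(42 - f^{2} - f f\right) = -3 + \left(\left(f^{2} + f^{2}\right) - 42\right) = -3 + \left(2 f^{2} - 42\right) = -3 + \left(-42 + 2 f^{2}\right) = -45 + 2 f^{2}$)
$\frac{p{\left(A{\left(1,1 \right)},52 \right)}}{B{\left(G \right)}} \left(-10\right) = \frac{\left(-1\right) 52 \left(33 - 7\right)}{-45 + 2 \left(\frac{6529}{816}\right)^{2}} \left(-10\right) = \frac{\left(-1\right) 52 \cdot 26}{-45 + 2 \cdot \frac{42627841}{665856}} \left(-10\right) = - \frac{1352}{-45 + \frac{42627841}{332928}} \left(-10\right) = - \frac{1352}{\frac{27646081}{332928}} \left(-10\right) = \left(-1352\right) \frac{332928}{27646081} \left(-10\right) = \left(- \frac{450118656}{27646081}\right) \left(-10\right) = \frac{4501186560}{27646081}$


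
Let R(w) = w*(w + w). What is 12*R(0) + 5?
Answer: 5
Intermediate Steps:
R(w) = 2*w**2 (R(w) = w*(2*w) = 2*w**2)
12*R(0) + 5 = 12*(2*0**2) + 5 = 12*(2*0) + 5 = 12*0 + 5 = 0 + 5 = 5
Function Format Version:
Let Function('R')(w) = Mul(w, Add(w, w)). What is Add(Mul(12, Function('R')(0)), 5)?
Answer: 5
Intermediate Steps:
Function('R')(w) = Mul(2, Pow(w, 2)) (Function('R')(w) = Mul(w, Mul(2, w)) = Mul(2, Pow(w, 2)))
Add(Mul(12, Function('R')(0)), 5) = Add(Mul(12, Mul(2, Pow(0, 2))), 5) = Add(Mul(12, Mul(2, 0)), 5) = Add(Mul(12, 0), 5) = Add(0, 5) = 5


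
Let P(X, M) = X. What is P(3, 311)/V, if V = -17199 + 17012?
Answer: -3/187 ≈ -0.016043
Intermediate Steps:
V = -187
P(3, 311)/V = 3/(-187) = 3*(-1/187) = -3/187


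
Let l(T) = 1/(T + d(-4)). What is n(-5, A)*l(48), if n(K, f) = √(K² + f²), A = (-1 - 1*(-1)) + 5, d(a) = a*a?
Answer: 5*√2/64 ≈ 0.11049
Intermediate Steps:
d(a) = a²
A = 5 (A = (-1 + 1) + 5 = 0 + 5 = 5)
l(T) = 1/(16 + T) (l(T) = 1/(T + (-4)²) = 1/(T + 16) = 1/(16 + T))
n(-5, A)*l(48) = √((-5)² + 5²)/(16 + 48) = √(25 + 25)/64 = √50*(1/64) = (5*√2)*(1/64) = 5*√2/64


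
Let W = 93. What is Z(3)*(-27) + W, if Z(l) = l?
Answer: 12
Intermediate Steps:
Z(3)*(-27) + W = 3*(-27) + 93 = -81 + 93 = 12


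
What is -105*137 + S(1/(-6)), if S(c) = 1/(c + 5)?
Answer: -417159/29 ≈ -14385.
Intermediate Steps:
S(c) = 1/(5 + c)
-105*137 + S(1/(-6)) = -105*137 + 1/(5 + 1/(-6)) = -14385 + 1/(5 - ⅙) = -14385 + 1/(29/6) = -14385 + 6/29 = -417159/29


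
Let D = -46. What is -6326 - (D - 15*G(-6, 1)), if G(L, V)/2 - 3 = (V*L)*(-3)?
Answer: -5650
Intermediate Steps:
G(L, V) = 6 - 6*L*V (G(L, V) = 6 + 2*((V*L)*(-3)) = 6 + 2*((L*V)*(-3)) = 6 + 2*(-3*L*V) = 6 - 6*L*V)
-6326 - (D - 15*G(-6, 1)) = -6326 - (-46 - 15*(6 - 6*(-6)*1)) = -6326 - (-46 - 15*(6 + 36)) = -6326 - (-46 - 15*42) = -6326 - (-46 - 630) = -6326 - 1*(-676) = -6326 + 676 = -5650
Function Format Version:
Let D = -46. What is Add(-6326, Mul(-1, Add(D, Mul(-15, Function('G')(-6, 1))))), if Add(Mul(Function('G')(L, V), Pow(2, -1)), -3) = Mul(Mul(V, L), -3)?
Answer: -5650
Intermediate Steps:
Function('G')(L, V) = Add(6, Mul(-6, L, V)) (Function('G')(L, V) = Add(6, Mul(2, Mul(Mul(V, L), -3))) = Add(6, Mul(2, Mul(Mul(L, V), -3))) = Add(6, Mul(2, Mul(-3, L, V))) = Add(6, Mul(-6, L, V)))
Add(-6326, Mul(-1, Add(D, Mul(-15, Function('G')(-6, 1))))) = Add(-6326, Mul(-1, Add(-46, Mul(-15, Add(6, Mul(-6, -6, 1)))))) = Add(-6326, Mul(-1, Add(-46, Mul(-15, Add(6, 36))))) = Add(-6326, Mul(-1, Add(-46, Mul(-15, 42)))) = Add(-6326, Mul(-1, Add(-46, -630))) = Add(-6326, Mul(-1, -676)) = Add(-6326, 676) = -5650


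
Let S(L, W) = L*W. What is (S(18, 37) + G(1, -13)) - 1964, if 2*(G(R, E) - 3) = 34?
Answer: -1278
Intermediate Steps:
G(R, E) = 20 (G(R, E) = 3 + (½)*34 = 3 + 17 = 20)
(S(18, 37) + G(1, -13)) - 1964 = (18*37 + 20) - 1964 = (666 + 20) - 1964 = 686 - 1964 = -1278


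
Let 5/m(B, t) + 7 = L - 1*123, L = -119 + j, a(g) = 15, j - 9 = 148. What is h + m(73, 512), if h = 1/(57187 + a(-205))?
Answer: -142959/2631292 ≈ -0.054330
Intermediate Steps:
j = 157 (j = 9 + 148 = 157)
L = 38 (L = -119 + 157 = 38)
h = 1/57202 (h = 1/(57187 + 15) = 1/57202 ≈ 1.7482e-5)
m(B, t) = -5/92 (m(B, t) = 5/(-7 + (38 - 1*123)) = 5/(-7 + (38 - 123)) = 5/(-7 - 85) = 5/(-92) = 5*(-1/92) = -5/92)
h + m(73, 512) = 1/57202 - 5/92 = -142959/2631292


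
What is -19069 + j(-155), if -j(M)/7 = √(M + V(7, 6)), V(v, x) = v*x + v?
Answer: -19069 - 7*I*√106 ≈ -19069.0 - 72.069*I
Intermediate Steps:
V(v, x) = v + v*x
j(M) = -7*√(49 + M) (j(M) = -7*√(M + 7*(1 + 6)) = -7*√(M + 7*7) = -7*√(M + 49) = -7*√(49 + M))
-19069 + j(-155) = -19069 - 7*√(49 - 155) = -19069 - 7*I*√106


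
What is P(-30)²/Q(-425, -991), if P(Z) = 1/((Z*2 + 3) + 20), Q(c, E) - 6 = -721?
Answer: -1/978835 ≈ -1.0216e-6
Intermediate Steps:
Q(c, E) = -715 (Q(c, E) = 6 - 721 = -715)
P(Z) = 1/(23 + 2*Z) (P(Z) = 1/((2*Z + 3) + 20) = 1/((3 + 2*Z) + 20) = 1/(23 + 2*Z))
P(-30)²/Q(-425, -991) = (1/(23 + 2*(-30)))²/(-715) = (1/(23 - 60))²*(-1/715) = (1/(-37))²*(-1/715) = (-1/37)²*(-1/715) = (1/1369)*(-1/715) = -1/978835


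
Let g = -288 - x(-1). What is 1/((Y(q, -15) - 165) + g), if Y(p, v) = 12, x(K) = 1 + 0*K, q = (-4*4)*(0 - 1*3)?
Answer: -1/442 ≈ -0.0022624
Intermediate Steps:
q = 48 (q = -16*(0 - 3) = -16*(-3) = 48)
x(K) = 1 (x(K) = 1 + 0 = 1)
g = -289 (g = -288 - 1*1 = -288 - 1 = -289)
1/((Y(q, -15) - 165) + g) = 1/((12 - 165) - 289) = 1/(-153 - 289) = 1/(-442) = -1/442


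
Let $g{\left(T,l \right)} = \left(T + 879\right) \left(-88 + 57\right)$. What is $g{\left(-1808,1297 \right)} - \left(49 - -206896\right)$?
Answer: $-178146$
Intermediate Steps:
$g{\left(T,l \right)} = -27249 - 31 T$ ($g{\left(T,l \right)} = \left(879 + T\right) \left(-31\right) = -27249 - 31 T$)
$g{\left(-1808,1297 \right)} - \left(49 - -206896\right) = \left(-27249 - -56048\right) - \left(49 - -206896\right) = \left(-27249 + 56048\right) - \left(49 + 206896\right) = 28799 - 206945 = -178146$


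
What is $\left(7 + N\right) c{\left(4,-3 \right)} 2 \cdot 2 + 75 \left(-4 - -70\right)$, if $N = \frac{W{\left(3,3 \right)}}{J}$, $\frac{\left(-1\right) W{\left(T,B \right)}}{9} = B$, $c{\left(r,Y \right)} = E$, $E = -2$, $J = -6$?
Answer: $4858$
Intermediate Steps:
$c{\left(r,Y \right)} = -2$
$W{\left(T,B \right)} = - 9 B$
$N = \frac{9}{2}$ ($N = \frac{\left(-9\right) 3}{-6} = \left(-27\right) \left(- \frac{1}{6}\right) = \frac{9}{2} \approx 4.5$)
$\left(7 + N\right) c{\left(4,-3 \right)} 2 \cdot 2 + 75 \left(-4 - -70\right) = \left(7 + \frac{9}{2}\right) \left(-2\right) 2 \cdot 2 + 75 \left(-4 - -70\right) = \frac{23 \left(\left(-4\right) 2\right)}{2} + 75 \left(-4 + 70\right) = \frac{23}{2} \left(-8\right) + 75 \cdot 66 = -92 + 4950 = 4858$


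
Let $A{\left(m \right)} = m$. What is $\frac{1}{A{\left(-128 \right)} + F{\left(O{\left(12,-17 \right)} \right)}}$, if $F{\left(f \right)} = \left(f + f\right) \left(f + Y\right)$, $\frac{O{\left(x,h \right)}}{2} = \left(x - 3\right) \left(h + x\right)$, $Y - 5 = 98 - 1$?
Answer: $- \frac{1}{2288} \approx -0.00043706$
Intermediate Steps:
$Y = 102$ ($Y = 5 + \left(98 - 1\right) = 5 + 97 = 102$)
$O{\left(x,h \right)} = 2 \left(-3 + x\right) \left(h + x\right)$ ($O{\left(x,h \right)} = 2 \left(x - 3\right) \left(h + x\right) = 2 \left(-3 + x\right) \left(h + x\right)$)
$F{\left(f \right)} = 2 f \left(102 + f\right)$ ($F{\left(f \right)} = \left(f + f\right) \left(f + 102\right) = 2 f \left(102 + f\right)$)
$\frac{1}{A{\left(-128 \right)} + F{\left(O{\left(12,-17 \right)} \right)}} = \frac{1}{-128 + 2 \left(\left(-6\right) \left(-17\right) - 72 + 2 \cdot 12^{2} + 2 \left(-17\right) 12\right) \left(102 + \left(\left(-6\right) \left(-17\right) - 72 + 2 \cdot 12^{2} + 2 \left(-17\right) 12\right)\right)} = \frac{1}{-128 + 2 \left(102 - 72 + 2 \cdot 144 - 408\right) \left(102 + \left(102 - 72 + 2 \cdot 144 - 408\right)\right)} = \frac{1}{-128 + 2 \left(102 - 72 + 288 - 408\right) \left(102 + \left(102 - 72 + 288 - 408\right)\right)} = \frac{1}{-128 + 2 \left(-90\right) \left(102 - 90\right)} = \frac{1}{-128 + 2 \left(-90\right) 12} = \frac{1}{-128 - 2160} = \frac{1}{-2288} = - \frac{1}{2288}$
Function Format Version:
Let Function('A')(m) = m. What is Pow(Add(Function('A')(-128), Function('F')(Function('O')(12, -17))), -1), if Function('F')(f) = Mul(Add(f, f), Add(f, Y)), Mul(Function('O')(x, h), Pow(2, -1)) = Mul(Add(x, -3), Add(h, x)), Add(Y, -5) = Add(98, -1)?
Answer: Rational(-1, 2288) ≈ -0.00043706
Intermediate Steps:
Y = 102 (Y = Add(5, Add(98, -1)) = Add(5, 97) = 102)
Function('O')(x, h) = Mul(2, Add(-3, x), Add(h, x)) (Function('O')(x, h) = Mul(2, Mul(Add(x, -3), Add(h, x))) = Mul(2, Mul(Add(-3, x), Add(h, x))) = Mul(2, Add(-3, x), Add(h, x)))
Function('F')(f) = Mul(2, f, Add(102, f)) (Function('F')(f) = Mul(Add(f, f), Add(f, 102)) = Mul(Mul(2, f), Add(102, f)) = Mul(2, f, Add(102, f)))
Pow(Add(Function('A')(-128), Function('F')(Function('O')(12, -17))), -1) = Pow(Add(-128, Mul(2, Add(Mul(-6, -17), Mul(-6, 12), Mul(2, Pow(12, 2)), Mul(2, -17, 12)), Add(102, Add(Mul(-6, -17), Mul(-6, 12), Mul(2, Pow(12, 2)), Mul(2, -17, 12))))), -1) = Pow(Add(-128, Mul(2, Add(102, -72, Mul(2, 144), -408), Add(102, Add(102, -72, Mul(2, 144), -408)))), -1) = Pow(Add(-128, Mul(2, Add(102, -72, 288, -408), Add(102, Add(102, -72, 288, -408)))), -1) = Pow(Add(-128, Mul(2, -90, Add(102, -90))), -1) = Pow(Add(-128, Mul(2, -90, 12)), -1) = Pow(Add(-128, -2160), -1) = Pow(-2288, -1) = Rational(-1, 2288)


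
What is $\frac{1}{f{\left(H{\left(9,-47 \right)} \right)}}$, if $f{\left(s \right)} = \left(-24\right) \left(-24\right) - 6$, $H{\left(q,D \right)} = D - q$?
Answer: $\frac{1}{570} \approx 0.0017544$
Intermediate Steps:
$f{\left(s \right)} = 570$ ($f{\left(s \right)} = 576 - 6 = 570$)
$\frac{1}{f{\left(H{\left(9,-47 \right)} \right)}} = \frac{1}{570}$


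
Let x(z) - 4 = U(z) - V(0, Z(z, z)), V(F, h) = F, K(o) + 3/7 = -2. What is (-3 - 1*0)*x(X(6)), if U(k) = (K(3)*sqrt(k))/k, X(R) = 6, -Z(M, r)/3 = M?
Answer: -12 + 17*sqrt(6)/14 ≈ -9.0256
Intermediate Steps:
K(o) = -17/7 (K(o) = -3/7 - 2 = -17/7)
Z(M, r) = -3*M
U(k) = -17/(7*sqrt(k)) (U(k) = (-17*sqrt(k)/7)/k = -17/(7*sqrt(k)))
x(z) = 4 - 17/(7*sqrt(z)) (x(z) = 4 + (-17/(7*sqrt(z)) - 1*0) = 4 + (-17/(7*sqrt(z)) + 0) = 4 - 17/(7*sqrt(z)))
(-3 - 1*0)*x(X(6)) = (-3 - 1*0)*(4 - 17*sqrt(6)/42) = (-3 + 0)*(4 - 17*sqrt(6)/42) = -3*(4 - 17*sqrt(6)/42) = -12 + 17*sqrt(6)/14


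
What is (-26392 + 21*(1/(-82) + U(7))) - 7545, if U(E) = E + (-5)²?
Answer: -2727751/82 ≈ -33265.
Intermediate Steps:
U(E) = 25 + E (U(E) = E + 25 = 25 + E)
(-26392 + 21*(1/(-82) + U(7))) - 7545 = (-26392 + 21*(1/(-82) + (25 + 7))) - 7545 = (-26392 + 21*(-1/82 + 32)) - 7545 = (-26392 + 21*(2623/82)) - 7545 = (-26392 + 55083/82) - 7545 = -2109061/82 - 7545 = -2727751/82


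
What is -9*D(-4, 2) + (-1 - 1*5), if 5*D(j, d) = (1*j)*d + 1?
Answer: 33/5 ≈ 6.6000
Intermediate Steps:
D(j, d) = 1/5 + d*j/5 (D(j, d) = ((1*j)*d + 1)/5 = (j*d + 1)/5 = (d*j + 1)/5 = (1 + d*j)/5 = 1/5 + d*j/5)
-9*D(-4, 2) + (-1 - 1*5) = -9*(1/5 + (1/5)*2*(-4)) + (-1 - 1*5) = -9*(1/5 - 8/5) + (-1 - 5) = -9*(-7/5) - 6 = 63/5 - 6 = 33/5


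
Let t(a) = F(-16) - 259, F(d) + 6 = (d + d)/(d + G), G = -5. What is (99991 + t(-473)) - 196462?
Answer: -2031424/21 ≈ -96735.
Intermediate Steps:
F(d) = -6 + 2*d/(-5 + d) (F(d) = -6 + (d + d)/(d - 5) = -6 + (2*d)/(-5 + d) = -6 + 2*d/(-5 + d))
t(a) = -5533/21 (t(a) = 2*(15 - 2*(-16))/(-5 - 16) - 259 = 2*(15 + 32)/(-21) - 259 = 2*(-1/21)*47 - 259 = -94/21 - 259 = -5533/21)
(99991 + t(-473)) - 196462 = (99991 - 5533/21) - 196462 = 2094278/21 - 196462 = -2031424/21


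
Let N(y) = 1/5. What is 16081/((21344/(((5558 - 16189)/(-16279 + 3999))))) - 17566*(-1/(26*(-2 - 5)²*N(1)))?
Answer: 11619210892507/166960451840 ≈ 69.593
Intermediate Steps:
N(y) = ⅕
16081/((21344/(((5558 - 16189)/(-16279 + 3999))))) - 17566*(-1/(26*(-2 - 5)²*N(1))) = 16081/((21344/(((5558 - 16189)/(-16279 + 3999))))) - 17566*(-5/(26*(-2 - 5)²)) = 16081/((21344/((-10631/(-12280))))) - 17566/((-26/5*(-7)²)) = 16081/((21344/((-10631*(-1/12280))))) - 17566/((-26/5*49)) = 16081/((21344/(10631/12280))) - 17566/(-1274/5) = 16081/((21344*(12280/10631))) - 17566*(-5/1274) = 16081/(262104320/10631) + 43915/637 = 16081*(10631/262104320) + 43915/637 = 170957111/262104320 + 43915/637 = 11619210892507/166960451840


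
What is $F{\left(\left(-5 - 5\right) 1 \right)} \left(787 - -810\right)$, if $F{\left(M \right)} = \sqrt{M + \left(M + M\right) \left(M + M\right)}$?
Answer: $1597 \sqrt{390} \approx 31538.0$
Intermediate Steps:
$F{\left(M \right)} = \sqrt{M + 4 M^{2}}$ ($F{\left(M \right)} = \sqrt{M + 2 M 2 M} = \sqrt{M + 4 M^{2}}$)
$F{\left(\left(-5 - 5\right) 1 \right)} \left(787 - -810\right) = \sqrt{\left(-5 - 5\right) 1 \left(1 + 4 \left(-5 - 5\right) 1\right)} \left(787 - -810\right) = \sqrt{\left(-10\right) 1 \left(1 + 4 \left(\left(-10\right) 1\right)\right)} \left(787 + 810\right) = \sqrt{- 10 \left(1 + 4 \left(-10\right)\right)} 1597 = \sqrt{- 10 \left(1 - 40\right)} 1597 = \sqrt{\left(-10\right) \left(-39\right)} 1597 = \sqrt{390} \cdot 1597 = 1597 \sqrt{390}$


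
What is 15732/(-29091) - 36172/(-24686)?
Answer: 110653250/119690071 ≈ 0.92450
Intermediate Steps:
15732/(-29091) - 36172/(-24686) = 15732*(-1/29091) - 36172*(-1/24686) = -5244/9697 + 18086/12343 = 110653250/119690071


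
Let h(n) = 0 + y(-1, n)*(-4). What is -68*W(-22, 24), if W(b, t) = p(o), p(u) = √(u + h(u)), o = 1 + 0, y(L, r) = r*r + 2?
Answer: -68*I*√11 ≈ -225.53*I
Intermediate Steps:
y(L, r) = 2 + r² (y(L, r) = r² + 2 = 2 + r²)
h(n) = -8 - 4*n² (h(n) = 0 + (2 + n²)*(-4) = 0 + (-8 - 4*n²) = -8 - 4*n²)
o = 1
p(u) = √(-8 + u - 4*u²) (p(u) = √(u + (-8 - 4*u²)) = √(-8 + u - 4*u²))
W(b, t) = I*√11 (W(b, t) = √(-8 + 1 - 4*1²) = √(-8 + 1 - 4*1) = √(-8 + 1 - 4) = √(-11) = I*√11)
-68*W(-22, 24) = -68*I*√11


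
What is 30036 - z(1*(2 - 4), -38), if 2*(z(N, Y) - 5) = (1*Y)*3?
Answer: 30088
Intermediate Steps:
z(N, Y) = 5 + 3*Y/2 (z(N, Y) = 5 + ((1*Y)*3)/2 = 5 + (Y*3)/2 = 5 + (3*Y)/2 = 5 + 3*Y/2)
30036 - z(1*(2 - 4), -38) = 30036 - (5 + (3/2)*(-38)) = 30036 - (5 - 57) = 30036 - 1*(-52) = 30036 + 52 = 30088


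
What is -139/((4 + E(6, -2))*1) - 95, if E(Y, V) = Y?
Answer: -1089/10 ≈ -108.90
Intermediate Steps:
-139/((4 + E(6, -2))*1) - 95 = -139/((4 + 6)*1) - 95 = -139/(10*1) - 95 = -139/10 - 95 = -1089/10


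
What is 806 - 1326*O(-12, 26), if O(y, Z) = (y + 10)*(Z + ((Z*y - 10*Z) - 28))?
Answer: -1521442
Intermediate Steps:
O(y, Z) = (10 + y)*(-28 - 9*Z + Z*y) (O(y, Z) = (10 + y)*(Z + ((-10*Z + Z*y) - 28)) = (10 + y)*(Z + (-28 - 10*Z + Z*y)) = (10 + y)*(-28 - 9*Z + Z*y))
806 - 1326*O(-12, 26) = 806 - 1326*(-280 - 90*26 - 28*(-12) + 26*(-12) + 26*(-12)²) = 806 - 1326*(-280 - 2340 + 336 - 312 + 26*144) = 806 - 1326*(-280 - 2340 + 336 - 312 + 3744) = 806 - 1326*1148 = 806 - 1522248 = -1521442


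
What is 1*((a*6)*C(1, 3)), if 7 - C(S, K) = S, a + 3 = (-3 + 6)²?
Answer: 216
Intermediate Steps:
a = 6 (a = -3 + (-3 + 6)² = -3 + 3² = -3 + 9 = 6)
C(S, K) = 7 - S
1*((a*6)*C(1, 3)) = 1*((6*6)*(7 - 1*1)) = 1*(36*(7 - 1)) = 1*(36*6) = 1*216 = 216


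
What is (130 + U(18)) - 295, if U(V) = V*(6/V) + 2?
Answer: -157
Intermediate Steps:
U(V) = 8 (U(V) = 6 + 2 = 8)
(130 + U(18)) - 295 = (130 + 8) - 295 = 138 - 295 = -157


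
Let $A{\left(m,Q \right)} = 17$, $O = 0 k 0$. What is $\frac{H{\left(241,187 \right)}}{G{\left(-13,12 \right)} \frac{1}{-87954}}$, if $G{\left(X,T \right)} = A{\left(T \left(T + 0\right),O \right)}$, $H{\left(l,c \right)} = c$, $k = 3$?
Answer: $-967494$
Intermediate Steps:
$O = 0$ ($O = 0 \cdot 3 \cdot 0 = 0 \cdot 0 = 0$)
$G{\left(X,T \right)} = 17$
$\frac{H{\left(241,187 \right)}}{G{\left(-13,12 \right)} \frac{1}{-87954}} = \frac{187}{17 \frac{1}{-87954}} = \frac{187}{17 \left(- \frac{1}{87954}\right)} = \frac{187}{- \frac{17}{87954}} = 187 \left(- \frac{87954}{17}\right) = -967494$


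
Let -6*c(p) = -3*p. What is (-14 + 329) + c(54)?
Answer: 342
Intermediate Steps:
c(p) = p/2 (c(p) = -(-1)*p/2 = p/2)
(-14 + 329) + c(54) = (-14 + 329) + (1/2)*54 = 315 + 27 = 342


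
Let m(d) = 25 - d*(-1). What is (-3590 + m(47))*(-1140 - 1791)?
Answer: 10311258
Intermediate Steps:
m(d) = 25 + d (m(d) = 25 - (-1)*d = 25 + d)
(-3590 + m(47))*(-1140 - 1791) = (-3590 + (25 + 47))*(-1140 - 1791) = (-3590 + 72)*(-2931) = -3518*(-2931) = 10311258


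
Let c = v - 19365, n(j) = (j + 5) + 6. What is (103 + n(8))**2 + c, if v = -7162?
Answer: -11643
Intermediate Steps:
n(j) = 11 + j (n(j) = (5 + j) + 6 = 11 + j)
c = -26527 (c = -7162 - 19365 = -26527)
(103 + n(8))**2 + c = (103 + (11 + 8))**2 - 26527 = (103 + 19)**2 - 26527 = 122**2 - 26527 = 14884 - 26527 = -11643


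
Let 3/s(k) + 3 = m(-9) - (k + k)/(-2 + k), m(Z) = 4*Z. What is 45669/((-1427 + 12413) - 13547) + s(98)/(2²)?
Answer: -17583/985 ≈ -17.851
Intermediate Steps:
s(k) = 3/(-39 - 2*k/(-2 + k)) (s(k) = 3/(-3 + (4*(-9) - (k + k)/(-2 + k))) = 3/(-3 + (-36 - 2*k/(-2 + k))) = 3/(-39 - 2*k/(-2 + k)))
45669/((-1427 + 12413) - 13547) + s(98)/(2²) = 45669/((-1427 + 12413) - 13547) + (3*(2 - 1*98)/(-78 + 41*98))/(2²) = 45669/(10986 - 13547) + (3*(2 - 98)/(-78 + 4018))/4 = 45669/(-2561) + (3*(-96)/3940)*(¼) = 45669*(-1/2561) + (3*(1/3940)*(-96))*(¼) = -3513/197 - 72/985*¼ = -3513/197 - 18/985 = -17583/985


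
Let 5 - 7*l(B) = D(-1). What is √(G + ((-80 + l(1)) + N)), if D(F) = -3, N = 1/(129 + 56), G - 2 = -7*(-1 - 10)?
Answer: 8*√3885/1295 ≈ 0.38505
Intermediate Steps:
G = 79 (G = 2 - 7*(-1 - 10) = 2 - 7*(-11) = 2 + 77 = 79)
N = 1/185 ≈ 0.0054054
l(B) = 8/7 (l(B) = 5/7 - ⅐*(-3) = 5/7 + 3/7 = 8/7)
√(G + ((-80 + l(1)) + N)) = √(79 + ((-80 + 8/7) + 1/185)) = √(79 + (-552/7 + 1/185)) = √(79 - 102113/1295) = √(192/1295) = 8*√3885/1295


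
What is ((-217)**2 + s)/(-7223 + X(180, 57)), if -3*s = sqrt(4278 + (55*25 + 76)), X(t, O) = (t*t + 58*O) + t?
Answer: 47089/28663 - sqrt(5729)/85989 ≈ 1.6420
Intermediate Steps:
X(t, O) = t + t**2 + 58*O (X(t, O) = (t**2 + 58*O) + t = t + t**2 + 58*O)
s = -sqrt(5729)/3 (s = -sqrt(4278 + (55*25 + 76))/3 = -sqrt(4278 + (1375 + 76))/3 = -sqrt(4278 + 1451)/3 = -sqrt(5729)/3 ≈ -25.230)
((-217)**2 + s)/(-7223 + X(180, 57)) = ((-217)**2 - sqrt(5729)/3)/(-7223 + (180 + 180**2 + 58*57)) = (47089 - sqrt(5729)/3)/(-7223 + (180 + 32400 + 3306)) = (47089 - sqrt(5729)/3)/(-7223 + 35886) = (47089 - sqrt(5729)/3)/28663 = (47089 - sqrt(5729)/3)*(1/28663) = 47089/28663 - sqrt(5729)/85989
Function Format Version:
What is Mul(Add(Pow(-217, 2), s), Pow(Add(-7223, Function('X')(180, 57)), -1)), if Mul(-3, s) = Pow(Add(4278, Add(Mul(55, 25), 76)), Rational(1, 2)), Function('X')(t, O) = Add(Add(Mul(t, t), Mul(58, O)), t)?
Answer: Add(Rational(47089, 28663), Mul(Rational(-1, 85989), Pow(5729, Rational(1, 2)))) ≈ 1.6420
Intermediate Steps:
Function('X')(t, O) = Add(t, Pow(t, 2), Mul(58, O)) (Function('X')(t, O) = Add(Add(Pow(t, 2), Mul(58, O)), t) = Add(t, Pow(t, 2), Mul(58, O)))
s = Mul(Rational(-1, 3), Pow(5729, Rational(1, 2))) (s = Mul(Rational(-1, 3), Pow(Add(4278, Add(Mul(55, 25), 76)), Rational(1, 2))) = Mul(Rational(-1, 3), Pow(Add(4278, Add(1375, 76)), Rational(1, 2))) = Mul(Rational(-1, 3), Pow(Add(4278, 1451), Rational(1, 2))) = Mul(Rational(-1, 3), Pow(5729, Rational(1, 2))) ≈ -25.230)
Mul(Add(Pow(-217, 2), s), Pow(Add(-7223, Function('X')(180, 57)), -1)) = Mul(Add(Pow(-217, 2), Mul(Rational(-1, 3), Pow(5729, Rational(1, 2)))), Pow(Add(-7223, Add(180, Pow(180, 2), Mul(58, 57))), -1)) = Mul(Add(47089, Mul(Rational(-1, 3), Pow(5729, Rational(1, 2)))), Pow(Add(-7223, Add(180, 32400, 3306)), -1)) = Mul(Add(47089, Mul(Rational(-1, 3), Pow(5729, Rational(1, 2)))), Pow(Add(-7223, 35886), -1)) = Mul(Add(47089, Mul(Rational(-1, 3), Pow(5729, Rational(1, 2)))), Pow(28663, -1)) = Mul(Add(47089, Mul(Rational(-1, 3), Pow(5729, Rational(1, 2)))), Rational(1, 28663)) = Add(Rational(47089, 28663), Mul(Rational(-1, 85989), Pow(5729, Rational(1, 2))))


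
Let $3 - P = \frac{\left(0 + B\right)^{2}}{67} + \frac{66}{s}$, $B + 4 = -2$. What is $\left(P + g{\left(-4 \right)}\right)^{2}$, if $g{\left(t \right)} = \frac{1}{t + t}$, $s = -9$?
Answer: $\frac{241833601}{2585664} \approx 93.529$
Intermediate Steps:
$B = -6$ ($B = -4 - 2 = -6$)
$g{\left(t \right)} = \frac{1}{2 t}$
$P = \frac{1969}{201}$ ($P = 3 - \left(\frac{\left(0 - 6\right)^{2}}{67} + \frac{66}{-9}\right) = 3 - \left(\left(-6\right)^{2} \cdot \frac{1}{67} + 66 \left(- \frac{1}{9}\right)\right) = 3 - \left(36 \cdot \frac{1}{67} - \frac{22}{3}\right) = 3 - \left(\frac{36}{67} - \frac{22}{3}\right) = 3 - - \frac{1366}{201} = 3 + \frac{1366}{201} = \frac{1969}{201} \approx 9.796$)
$\left(P + g{\left(-4 \right)}\right)^{2} = \left(\frac{1969}{201} + \frac{1}{2 \left(-4\right)}\right)^{2} = \left(\frac{1969}{201} + \frac{1}{2} \left(- \frac{1}{4}\right)\right)^{2} = \left(\frac{1969}{201} - \frac{1}{8}\right)^{2} = \left(\frac{15551}{1608}\right)^{2} = \frac{241833601}{2585664}$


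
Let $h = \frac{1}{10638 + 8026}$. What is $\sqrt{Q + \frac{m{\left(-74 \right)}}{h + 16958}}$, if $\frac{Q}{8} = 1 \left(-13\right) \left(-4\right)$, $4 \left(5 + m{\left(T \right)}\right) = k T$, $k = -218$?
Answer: $\frac{80 \sqrt{6515083345106082}}{316504113} \approx 20.402$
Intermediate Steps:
$m{\left(T \right)} = -5 - \frac{109 T}{2}$ ($m{\left(T \right)} = -5 + \frac{\left(-218\right) T}{4} = -5 - \frac{109 T}{2}$)
$h = \frac{1}{18664} \approx 5.3579 \cdot 10^{-5}$
$Q = 416$ ($Q = 8 \cdot 1 \left(-13\right) \left(-4\right) = 8 \left(\left(-13\right) \left(-4\right)\right) = 8 \cdot 52 = 416$)
$\sqrt{Q + \frac{m{\left(-74 \right)}}{h + 16958}} = \sqrt{416 + \frac{-5 - -4033}{\frac{1}{18664} + 16958}} = \sqrt{416 + \frac{-5 + 4033}{\frac{316504113}{18664}}} = \sqrt{416 + 4028 \cdot \frac{18664}{316504113}} = \sqrt{416 + \frac{75178592}{316504113}} = \sqrt{\frac{131740889600}{316504113}} = \frac{80 \sqrt{6515083345106082}}{316504113}$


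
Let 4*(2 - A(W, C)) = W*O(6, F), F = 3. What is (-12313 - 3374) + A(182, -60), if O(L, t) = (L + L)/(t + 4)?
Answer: -15763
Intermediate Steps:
O(L, t) = 2*L/(4 + t) (O(L, t) = (2*L)/(4 + t) = 2*L/(4 + t))
A(W, C) = 2 - 3*W/7 (A(W, C) = 2 - W*2*6/(4 + 3)/4 = 2 - W*2*6/7/4 = 2 - W*2*6*(1/7)/4 = 2 - W*12/(4*7) = 2 - 3*W/7)
(-12313 - 3374) + A(182, -60) = (-12313 - 3374) + (2 - 3/7*182) = -15687 + (2 - 78) = -15687 - 76 = -15763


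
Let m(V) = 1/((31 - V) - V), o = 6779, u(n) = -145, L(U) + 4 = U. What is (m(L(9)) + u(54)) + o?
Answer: 139315/21 ≈ 6634.0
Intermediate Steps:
L(U) = -4 + U
m(V) = 1/(31 - 2*V)
(m(L(9)) + u(54)) + o = (-1/(-31 + 2*(-4 + 9)) - 145) + 6779 = (-1/(-31 + 2*5) - 145) + 6779 = (-1/(-31 + 10) - 145) + 6779 = (-1/(-21) - 145) + 6779 = (-1*(-1/21) - 145) + 6779 = (1/21 - 145) + 6779 = -3044/21 + 6779 = 139315/21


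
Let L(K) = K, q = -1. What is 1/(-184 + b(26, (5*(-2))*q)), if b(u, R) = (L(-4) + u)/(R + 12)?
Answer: -1/183 ≈ -0.0054645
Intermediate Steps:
b(u, R) = (-4 + u)/(12 + R) (b(u, R) = (-4 + u)/(R + 12) = (-4 + u)/(12 + R))
1/(-184 + b(26, (5*(-2))*q)) = 1/(-184 + (-4 + 26)/(12 + (5*(-2))*(-1))) = 1/(-184 + 22/(12 - 10*(-1))) = 1/(-184 + 22/(12 + 10)) = 1/(-184 + 22/22) = 1/(-184 + (1/22)*22) = 1/(-184 + 1) = 1/(-183) = -1/183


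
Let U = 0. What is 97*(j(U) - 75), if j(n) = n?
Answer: -7275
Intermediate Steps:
97*(j(U) - 75) = 97*(0 - 75) = 97*(-75) = -7275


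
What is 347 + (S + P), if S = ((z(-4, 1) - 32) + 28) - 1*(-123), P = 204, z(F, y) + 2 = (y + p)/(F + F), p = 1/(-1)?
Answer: 668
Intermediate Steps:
p = -1
z(F, y) = -2 + (-1 + y)/(2*F) (z(F, y) = -2 + (y - 1)/(F + F) = -2 + (-1 + y)/((2*F)) = -2 + (-1 + y)*(1/(2*F)) = -2 + (-1 + y)/(2*F))
S = 117 (S = (((½)*(-1 + 1 - 4*(-4))/(-4) - 32) + 28) - 1*(-123) = (((½)*(-¼)*(-1 + 1 + 16) - 32) + 28) + 123 = (((½)*(-¼)*16 - 32) + 28) + 123 = ((-2 - 32) + 28) + 123 = (-34 + 28) + 123 = -6 + 123 = 117)
347 + (S + P) = 347 + (117 + 204) = 347 + 321 = 668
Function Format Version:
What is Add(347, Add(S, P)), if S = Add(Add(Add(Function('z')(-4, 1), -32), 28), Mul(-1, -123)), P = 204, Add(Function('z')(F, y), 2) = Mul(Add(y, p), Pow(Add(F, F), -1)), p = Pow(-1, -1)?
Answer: 668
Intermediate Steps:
p = -1
Function('z')(F, y) = Add(-2, Mul(Rational(1, 2), Pow(F, -1), Add(-1, y))) (Function('z')(F, y) = Add(-2, Mul(Add(y, -1), Pow(Add(F, F), -1))) = Add(-2, Mul(Add(-1, y), Pow(Mul(2, F), -1))) = Add(-2, Mul(Add(-1, y), Mul(Rational(1, 2), Pow(F, -1)))) = Add(-2, Mul(Rational(1, 2), Pow(F, -1), Add(-1, y))))
S = 117 (S = Add(Add(Add(Mul(Rational(1, 2), Pow(-4, -1), Add(-1, 1, Mul(-4, -4))), -32), 28), Mul(-1, -123)) = Add(Add(Add(Mul(Rational(1, 2), Rational(-1, 4), Add(-1, 1, 16)), -32), 28), 123) = Add(Add(Add(Mul(Rational(1, 2), Rational(-1, 4), 16), -32), 28), 123) = Add(Add(Add(-2, -32), 28), 123) = Add(Add(-34, 28), 123) = Add(-6, 123) = 117)
Add(347, Add(S, P)) = Add(347, Add(117, 204)) = Add(347, 321) = 668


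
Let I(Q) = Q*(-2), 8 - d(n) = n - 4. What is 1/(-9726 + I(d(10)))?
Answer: -1/9730 ≈ -0.00010277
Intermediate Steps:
d(n) = 12 - n (d(n) = 8 - (n - 4) = 8 - (-4 + n) = 8 + (4 - n) = 12 - n)
I(Q) = -2*Q
1/(-9726 + I(d(10))) = 1/(-9726 - 2*(12 - 1*10)) = 1/(-9726 - 2*(12 - 10)) = 1/(-9726 - 2*2) = 1/(-9726 - 4) = 1/(-9730) = -1/9730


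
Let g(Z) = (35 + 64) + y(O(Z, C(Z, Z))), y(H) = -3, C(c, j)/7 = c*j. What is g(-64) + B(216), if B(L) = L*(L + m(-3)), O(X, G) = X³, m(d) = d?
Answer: 46104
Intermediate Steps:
C(c, j) = 7*c*j (C(c, j) = 7*(c*j) = 7*c*j)
g(Z) = 96 (g(Z) = (35 + 64) - 3 = 99 - 3 = 96)
B(L) = L*(-3 + L) (B(L) = L*(L - 3) = L*(-3 + L))
g(-64) + B(216) = 96 + 216*(-3 + 216) = 96 + 216*213 = 96 + 46008 = 46104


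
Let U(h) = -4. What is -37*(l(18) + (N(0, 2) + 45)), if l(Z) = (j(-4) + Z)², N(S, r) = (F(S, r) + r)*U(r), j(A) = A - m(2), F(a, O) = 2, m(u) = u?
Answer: -6401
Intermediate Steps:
j(A) = -2 + A (j(A) = A - 1*2 = A - 2 = -2 + A)
N(S, r) = -8 - 4*r (N(S, r) = (2 + r)*(-4) = -8 - 4*r)
l(Z) = (-6 + Z)² (l(Z) = ((-2 - 4) + Z)² = (-6 + Z)²)
-37*(l(18) + (N(0, 2) + 45)) = -37*((-6 + 18)² + ((-8 - 4*2) + 45)) = -37*(12² + ((-8 - 8) + 45)) = -37*(144 + (-16 + 45)) = -37*(144 + 29) = -37*173 = -6401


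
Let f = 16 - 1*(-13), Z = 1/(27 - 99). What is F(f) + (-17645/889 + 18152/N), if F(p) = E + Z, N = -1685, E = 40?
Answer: 1010076619/107853480 ≈ 9.3653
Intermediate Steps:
Z = -1/72 (Z = 1/(-72) = -1/72 ≈ -0.013889)
f = 29 (f = 16 + 13 = 29)
F(p) = 2879/72 (F(p) = 40 - 1/72 = 2879/72)
F(f) + (-17645/889 + 18152/N) = 2879/72 + (-17645/889 + 18152/(-1685)) = 2879/72 + (-17645*1/889 + 18152*(-1/1685)) = 2879/72 + (-17645/889 - 18152/1685) = 2879/72 - 45868953/1497965 = 1010076619/107853480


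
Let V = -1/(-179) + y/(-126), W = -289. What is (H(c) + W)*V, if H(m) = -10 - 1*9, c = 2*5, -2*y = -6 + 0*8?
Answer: 3014/537 ≈ 5.6127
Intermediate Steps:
y = 3 (y = -(-6 + 0*8)/2 = -(-6 + 0)/2 = -½*(-6) = 3)
c = 10
H(m) = -19 (H(m) = -10 - 9 = -19)
V = -137/7518 (V = -1/(-179) + 3/(-126) = -1*(-1/179) + 3*(-1/126) = 1/179 - 1/42 = -137/7518 ≈ -0.018223)
(H(c) + W)*V = (-19 - 289)*(-137/7518) = -308*(-137/7518) = 3014/537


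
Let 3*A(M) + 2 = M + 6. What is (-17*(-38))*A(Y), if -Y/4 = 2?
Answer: -2584/3 ≈ -861.33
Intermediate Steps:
Y = -8 (Y = -4*2 = -8)
A(M) = 4/3 + M/3 (A(M) = -⅔ + (M + 6)/3 = -⅔ + (6 + M)/3 = -⅔ + (2 + M/3) = 4/3 + M/3)
(-17*(-38))*A(Y) = (-17*(-38))*(4/3 + (⅓)*(-8)) = 646*(4/3 - 8/3) = 646*(-4/3) = -2584/3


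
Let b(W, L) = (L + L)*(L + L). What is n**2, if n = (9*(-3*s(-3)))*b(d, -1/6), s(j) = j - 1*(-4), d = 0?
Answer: 9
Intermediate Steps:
s(j) = 4 + j (s(j) = j + 4 = 4 + j)
b(W, L) = 4*L**2 (b(W, L) = (2*L)*(2*L) = 4*L**2)
n = -3 (n = (9*(-3*(4 - 3)))*(4*(-1/6)**2) = (9*(-3*1))*(4*(-1*1/6)**2) = (9*(-3))*(4*(-1/6)**2) = -108/36 = -27*1/9 = -3)
n**2 = (-3)**2 = 9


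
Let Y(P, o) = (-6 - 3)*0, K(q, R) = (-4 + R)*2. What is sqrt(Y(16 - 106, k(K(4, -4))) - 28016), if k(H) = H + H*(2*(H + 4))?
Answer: 4*I*sqrt(1751) ≈ 167.38*I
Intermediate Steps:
K(q, R) = -8 + 2*R
k(H) = H + H*(8 + 2*H) (k(H) = H + H*(2*(4 + H)) = H + H*(8 + 2*H))
Y(P, o) = 0 (Y(P, o) = -9*0 = 0)
sqrt(Y(16 - 106, k(K(4, -4))) - 28016) = sqrt(0 - 28016) = sqrt(-28016) = 4*I*sqrt(1751)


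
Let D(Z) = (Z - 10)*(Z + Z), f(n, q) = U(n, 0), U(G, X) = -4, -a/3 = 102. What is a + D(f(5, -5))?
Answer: -194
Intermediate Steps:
a = -306 (a = -3*102 = -306)
f(n, q) = -4
D(Z) = 2*Z*(-10 + Z) (D(Z) = (-10 + Z)*(2*Z) = 2*Z*(-10 + Z))
a + D(f(5, -5)) = -306 + 2*(-4)*(-10 - 4) = -306 + 2*(-4)*(-14) = -306 + 112 = -194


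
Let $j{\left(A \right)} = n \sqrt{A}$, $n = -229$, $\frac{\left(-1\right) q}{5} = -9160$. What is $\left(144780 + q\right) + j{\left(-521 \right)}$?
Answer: $190580 - 229 i \sqrt{521} \approx 1.9058 \cdot 10^{5} - 5227.0 i$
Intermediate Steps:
$q = 45800$ ($q = \left(-5\right) \left(-9160\right) = 45800$)
$j{\left(A \right)} = - 229 \sqrt{A}$
$\left(144780 + q\right) + j{\left(-521 \right)} = \left(144780 + 45800\right) - 229 \sqrt{-521} = 190580 - 229 i \sqrt{521}$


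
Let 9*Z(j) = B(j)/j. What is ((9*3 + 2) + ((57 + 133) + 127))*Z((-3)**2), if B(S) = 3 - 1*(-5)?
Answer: 2768/81 ≈ 34.173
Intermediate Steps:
B(S) = 8 (B(S) = 3 + 5 = 8)
Z(j) = 8/(9*j) (Z(j) = (8/j)/9 = 8/(9*j))
((9*3 + 2) + ((57 + 133) + 127))*Z((-3)**2) = ((9*3 + 2) + ((57 + 133) + 127))*(8/(9*((-3)**2))) = ((27 + 2) + (190 + 127))*((8/9)/9) = (29 + 317)*((8/9)*(1/9)) = 346*(8/81) = 2768/81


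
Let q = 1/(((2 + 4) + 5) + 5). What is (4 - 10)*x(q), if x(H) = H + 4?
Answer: -195/8 ≈ -24.375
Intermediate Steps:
q = 1/16 (q = 1/((6 + 5) + 5) = 1/(11 + 5) = 1/16 ≈ 0.062500)
x(H) = 4 + H
(4 - 10)*x(q) = (4 - 10)*(4 + 1/16) = -6*65/16 = -195/8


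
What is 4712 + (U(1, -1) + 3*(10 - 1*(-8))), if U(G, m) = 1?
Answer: 4767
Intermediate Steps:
4712 + (U(1, -1) + 3*(10 - 1*(-8))) = 4712 + (1 + 3*(10 - 1*(-8))) = 4712 + (1 + 3*(10 + 8)) = 4712 + (1 + 3*18) = 4712 + (1 + 54) = 4712 + 55 = 4767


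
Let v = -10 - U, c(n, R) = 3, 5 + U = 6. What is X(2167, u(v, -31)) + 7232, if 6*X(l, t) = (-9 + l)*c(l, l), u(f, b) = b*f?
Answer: 8311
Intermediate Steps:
U = 1 (U = -5 + 6 = 1)
v = -11 (v = -10 - 1*1 = -10 - 1 = -11)
X(l, t) = -9/2 + l/2 (X(l, t) = ((-9 + l)*3)/6 = (-27 + 3*l)/6 = -9/2 + l/2)
X(2167, u(v, -31)) + 7232 = (-9/2 + (½)*2167) + 7232 = (-9/2 + 2167/2) + 7232 = 1079 + 7232 = 8311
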